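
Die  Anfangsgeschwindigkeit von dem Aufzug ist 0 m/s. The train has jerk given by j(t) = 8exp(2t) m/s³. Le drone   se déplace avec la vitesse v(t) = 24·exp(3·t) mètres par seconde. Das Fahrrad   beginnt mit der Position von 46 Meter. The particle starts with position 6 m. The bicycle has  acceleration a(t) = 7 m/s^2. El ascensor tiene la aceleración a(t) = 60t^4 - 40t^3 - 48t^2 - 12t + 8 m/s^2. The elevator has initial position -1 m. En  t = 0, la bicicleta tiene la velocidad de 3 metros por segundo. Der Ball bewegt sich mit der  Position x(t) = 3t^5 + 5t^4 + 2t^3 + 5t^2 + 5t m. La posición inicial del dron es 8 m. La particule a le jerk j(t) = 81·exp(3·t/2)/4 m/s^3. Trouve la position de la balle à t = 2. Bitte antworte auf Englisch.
We have position x(t) = 3·t^5 + 5·t^4 + 2·t^3 + 5·t^2 + 5·t. Substituting t = 2: x(2) = 222.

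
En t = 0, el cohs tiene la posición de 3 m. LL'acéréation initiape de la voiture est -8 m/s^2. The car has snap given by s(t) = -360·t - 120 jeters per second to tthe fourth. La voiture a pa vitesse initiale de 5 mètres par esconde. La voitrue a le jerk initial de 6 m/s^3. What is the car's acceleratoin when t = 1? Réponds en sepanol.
Necesitamos integrar nuestra ecuación del snap s(t) = -360·t - 120 2 veces. La integral del snap, con j(0) = 6, da la sacudida: j(t) = -180·t^2 - 120·t + 6. Integrando la sacudida y usando la condición inicial a(0) = -8, obtenemos a(t) = -60·t^3 - 60·t^2 + 6·t - 8. Tenemos la aceleración a(t) = -60·t^3 - 60·t^2 + 6·t - 8. Sustituyendo t = 1: a(1) = -122.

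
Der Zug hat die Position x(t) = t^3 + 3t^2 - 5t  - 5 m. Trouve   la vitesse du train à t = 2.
Nous devons dériver notre équation de la position x(t) = t^3 + 3·t^2 - 5·t - 5 1 fois. En prenant d/dt de x(t), nous trouvons v(t) = 3·t^2 + 6·t - 5. En utilisant v(t) = 3·t^2 + 6·t - 5 et en substituant t = 2, nous trouvons v = 19.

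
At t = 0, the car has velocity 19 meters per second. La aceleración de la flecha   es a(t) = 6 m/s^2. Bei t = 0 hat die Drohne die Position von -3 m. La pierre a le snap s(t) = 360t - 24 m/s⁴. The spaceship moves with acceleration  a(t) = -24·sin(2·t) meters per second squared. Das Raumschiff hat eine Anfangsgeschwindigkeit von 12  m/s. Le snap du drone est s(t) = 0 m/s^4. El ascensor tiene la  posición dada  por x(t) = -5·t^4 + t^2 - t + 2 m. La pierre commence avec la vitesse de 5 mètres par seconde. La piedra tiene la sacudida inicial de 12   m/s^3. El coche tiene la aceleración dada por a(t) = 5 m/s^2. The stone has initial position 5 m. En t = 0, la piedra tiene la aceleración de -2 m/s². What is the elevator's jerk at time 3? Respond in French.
Pour résoudre ceci, nous devons prendre 3 dérivées de notre équation de la position x(t) = -5·t^4 + t^2 - t + 2. La dérivée de la position donne la vitesse: v(t) = -20·t^3 + 2·t - 1. En dérivant la vitesse, nous obtenons l'accélération: a(t) = 2 - 60·t^2. En dérivant l'accélération, nous obtenons le jerk: j(t) = -120·t. De l'équation du jerk j(t) = -120·t, nous substituons t = 3 pour obtenir j = -360.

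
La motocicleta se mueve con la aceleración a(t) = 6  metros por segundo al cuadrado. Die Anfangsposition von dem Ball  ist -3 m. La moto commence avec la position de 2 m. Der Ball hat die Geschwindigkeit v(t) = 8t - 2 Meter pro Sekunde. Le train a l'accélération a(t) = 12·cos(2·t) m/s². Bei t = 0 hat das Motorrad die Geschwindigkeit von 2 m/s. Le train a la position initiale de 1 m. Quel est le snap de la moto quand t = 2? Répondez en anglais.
Starting from acceleration a(t) = 6, we take 2 derivatives. Taking d/dt of a(t), we find j(t) = 0. The derivative of jerk gives snap: s(t) = 0. Using s(t) = 0 and substituting t = 2, we find s = 0.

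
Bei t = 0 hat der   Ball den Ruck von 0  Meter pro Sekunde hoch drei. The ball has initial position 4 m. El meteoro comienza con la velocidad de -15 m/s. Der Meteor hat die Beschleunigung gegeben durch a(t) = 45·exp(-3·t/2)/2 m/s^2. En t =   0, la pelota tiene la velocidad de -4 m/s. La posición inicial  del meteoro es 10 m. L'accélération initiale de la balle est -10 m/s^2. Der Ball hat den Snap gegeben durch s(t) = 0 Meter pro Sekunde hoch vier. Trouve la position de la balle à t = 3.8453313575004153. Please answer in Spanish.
Para resolver esto, necesitamos tomar 4 integrales de nuestra ecuación del snap s(t) = 0. Tomando ∫s(t)dt y aplicando j(0) = 0, encontramos j(t) = 0. La integral de la sacudida, con a(0) = -10, da la aceleración: a(t) = -10. Integrando la aceleración y usando la condición inicial v(0) = -4, obtenemos v(t) = -10·t - 4. La integral de la velocidad es la posición. Usando x(0) = 4, obtenemos x(t) = -5·t^2 - 4·t + 4. De la ecuación de la posición x(t) = -5·t^2 - 4·t + 4, sustituimos t = 3.8453313575004153 para obtener x = -85.3141916748816.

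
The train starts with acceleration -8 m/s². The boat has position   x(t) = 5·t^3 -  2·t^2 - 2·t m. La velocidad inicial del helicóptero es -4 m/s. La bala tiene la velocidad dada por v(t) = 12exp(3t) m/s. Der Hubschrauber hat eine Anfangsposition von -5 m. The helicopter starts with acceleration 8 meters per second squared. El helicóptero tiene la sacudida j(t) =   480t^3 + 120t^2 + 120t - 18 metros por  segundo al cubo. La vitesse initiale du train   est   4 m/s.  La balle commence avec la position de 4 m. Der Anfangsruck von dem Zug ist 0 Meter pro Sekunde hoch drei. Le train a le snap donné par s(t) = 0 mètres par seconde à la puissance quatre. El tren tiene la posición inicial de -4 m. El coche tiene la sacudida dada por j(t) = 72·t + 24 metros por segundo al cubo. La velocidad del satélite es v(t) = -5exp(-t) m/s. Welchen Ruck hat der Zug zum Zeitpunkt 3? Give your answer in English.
Starting from snap s(t) = 0, we take 1 integral. Taking ∫s(t)dt and applying j(0) = 0, we find j(t) = 0. From the given jerk equation j(t) = 0, we substitute t = 3 to get j = 0.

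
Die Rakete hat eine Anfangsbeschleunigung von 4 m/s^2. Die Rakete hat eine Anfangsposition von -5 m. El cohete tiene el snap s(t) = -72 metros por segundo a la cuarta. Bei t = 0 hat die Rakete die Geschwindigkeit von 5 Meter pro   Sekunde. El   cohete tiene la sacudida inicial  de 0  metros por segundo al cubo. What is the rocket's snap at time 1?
Using s(t) = -72 and substituting t = 1, we find s = -72.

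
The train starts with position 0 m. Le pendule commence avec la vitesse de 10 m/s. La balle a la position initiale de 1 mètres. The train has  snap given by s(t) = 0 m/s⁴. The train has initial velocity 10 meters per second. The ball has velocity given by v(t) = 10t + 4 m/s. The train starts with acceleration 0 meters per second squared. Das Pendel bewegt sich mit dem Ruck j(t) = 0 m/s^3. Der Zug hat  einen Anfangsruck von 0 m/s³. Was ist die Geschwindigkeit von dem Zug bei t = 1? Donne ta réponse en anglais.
We must find the integral of our snap equation s(t) = 0 3 times. The integral of snap is jerk. Using j(0) = 0, we get j(t) = 0. Taking ∫j(t)dt and applying a(0) = 0, we find a(t) = 0. The integral of acceleration, with v(0) = 10, gives velocity: v(t) = 10. From the given velocity equation v(t) = 10, we substitute t = 1 to get v = 10.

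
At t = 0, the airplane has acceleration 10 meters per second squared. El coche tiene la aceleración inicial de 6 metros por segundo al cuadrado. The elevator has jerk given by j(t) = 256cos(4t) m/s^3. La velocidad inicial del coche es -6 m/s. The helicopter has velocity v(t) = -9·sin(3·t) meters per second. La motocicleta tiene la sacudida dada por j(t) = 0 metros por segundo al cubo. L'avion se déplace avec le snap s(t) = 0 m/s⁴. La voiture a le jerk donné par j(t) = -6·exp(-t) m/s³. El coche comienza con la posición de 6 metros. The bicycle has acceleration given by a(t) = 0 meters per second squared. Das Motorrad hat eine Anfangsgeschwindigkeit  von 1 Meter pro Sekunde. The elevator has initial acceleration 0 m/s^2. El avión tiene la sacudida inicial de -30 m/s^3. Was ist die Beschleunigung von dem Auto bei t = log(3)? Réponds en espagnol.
Para resolver esto, necesitamos tomar 1 antiderivada de nuestra ecuación de la sacudida j(t) = -6·exp(-t). Tomando ∫j(t)dt y aplicando a(0) = 6, encontramos a(t) = 6·exp(-t). Tenemos la aceleración a(t) = 6·exp(-t). Sustituyendo t = log(3): a(log(3)) = 2.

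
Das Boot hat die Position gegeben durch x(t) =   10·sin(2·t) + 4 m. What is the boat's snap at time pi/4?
We must differentiate our position equation x(t) = 10·sin(2·t) + 4 4 times. Taking d/dt of x(t), we find v(t) = 20·cos(2·t). The derivative of velocity gives acceleration: a(t) = -40·sin(2·t). Taking d/dt of a(t), we find j(t) = -80·cos(2·t). Differentiating jerk, we get snap: s(t) = 160·sin(2·t). We have snap s(t) = 160·sin(2·t). Substituting t = pi/4: s(pi/4) = 160.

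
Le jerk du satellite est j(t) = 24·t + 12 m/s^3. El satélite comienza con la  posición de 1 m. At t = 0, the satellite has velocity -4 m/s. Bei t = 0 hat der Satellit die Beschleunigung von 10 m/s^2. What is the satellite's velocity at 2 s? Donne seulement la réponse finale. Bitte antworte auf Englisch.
At t = 2, v = 72.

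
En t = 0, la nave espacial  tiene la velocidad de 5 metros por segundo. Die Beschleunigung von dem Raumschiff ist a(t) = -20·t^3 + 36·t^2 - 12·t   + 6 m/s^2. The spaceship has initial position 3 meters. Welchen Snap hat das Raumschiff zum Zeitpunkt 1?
Ausgehend von der Beschleunigung a(t) = -20·t^3 + 36·t^2 - 12·t + 6, nehmen wir 2 Ableitungen. Mit d/dt von a(t) finden wir j(t) = -60·t^2 + 72·t - 12. Mit d/dt von j(t) finden wir s(t) = 72 - 120·t. Mit s(t) = 72 - 120·t und Einsetzen von t = 1, finden wir s = -48.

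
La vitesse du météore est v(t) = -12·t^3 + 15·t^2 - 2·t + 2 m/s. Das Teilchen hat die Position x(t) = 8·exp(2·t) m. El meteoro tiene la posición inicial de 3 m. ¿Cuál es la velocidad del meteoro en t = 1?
De la ecuación de la velocidad v(t) = -12·t^3 + 15·t^2 - 2·t + 2, sustituimos t = 1 para obtener v = 3.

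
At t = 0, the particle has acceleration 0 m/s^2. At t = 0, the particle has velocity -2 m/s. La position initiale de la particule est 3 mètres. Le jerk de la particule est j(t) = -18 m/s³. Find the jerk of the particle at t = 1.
From the given jerk equation j(t) = -18, we substitute t = 1 to get j = -18.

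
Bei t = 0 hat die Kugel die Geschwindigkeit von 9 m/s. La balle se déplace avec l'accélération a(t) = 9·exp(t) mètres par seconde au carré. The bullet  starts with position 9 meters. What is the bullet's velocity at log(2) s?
We must find the antiderivative of our acceleration equation a(t) = 9·exp(t) 1 time. The antiderivative of acceleration is velocity. Using v(0) = 9, we get v(t) = 9·exp(t). We have velocity v(t) = 9·exp(t). Substituting t = log(2): v(log(2)) = 18.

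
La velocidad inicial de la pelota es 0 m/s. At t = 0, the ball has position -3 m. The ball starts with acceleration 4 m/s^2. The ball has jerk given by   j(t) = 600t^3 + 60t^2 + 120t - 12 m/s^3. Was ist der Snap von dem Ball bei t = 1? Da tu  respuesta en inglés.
We must differentiate our jerk equation j(t) = 600·t^3 + 60·t^2 + 120·t - 12 1 time. Taking d/dt of j(t), we find s(t) = 1800·t^2 + 120·t + 120. From the given snap equation s(t) = 1800·t^2 + 120·t + 120, we substitute t = 1 to get s = 2040.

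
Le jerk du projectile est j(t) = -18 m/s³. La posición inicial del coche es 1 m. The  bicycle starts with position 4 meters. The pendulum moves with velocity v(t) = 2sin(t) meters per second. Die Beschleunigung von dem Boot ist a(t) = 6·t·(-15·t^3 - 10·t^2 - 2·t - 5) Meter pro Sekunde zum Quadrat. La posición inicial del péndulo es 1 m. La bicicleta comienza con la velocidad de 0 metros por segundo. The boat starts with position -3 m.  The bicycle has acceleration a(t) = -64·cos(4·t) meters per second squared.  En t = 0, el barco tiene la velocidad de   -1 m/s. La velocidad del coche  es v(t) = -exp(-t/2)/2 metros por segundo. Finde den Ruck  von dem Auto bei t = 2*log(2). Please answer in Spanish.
Partiendo de la velocidad v(t) = -exp(-t/2)/2, tomamos 2 derivadas. Tomando d/dt de v(t), encontramos a(t) = exp(-t/2)/4. Tomando d/dt de a(t), encontramos j(t) = -exp(-t/2)/8. De la ecuación de la sacudida j(t) = -exp(-t/2)/8, sustituimos t = 2*log(2) para obtener j = -1/16.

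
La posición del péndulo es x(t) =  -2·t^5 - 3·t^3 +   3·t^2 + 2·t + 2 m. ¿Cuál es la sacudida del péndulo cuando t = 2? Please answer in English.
We must differentiate our position equation x(t) = -2·t^5 - 3·t^3 + 3·t^2 + 2·t + 2 3 times. Taking d/dt of x(t), we find v(t) = -10·t^4 - 9·t^2 + 6·t + 2. The derivative of velocity gives acceleration: a(t) = -40·t^3 - 18·t + 6. The derivative of acceleration gives jerk: j(t) = -120·t^2 - 18. We have jerk j(t) = -120·t^2 - 18. Substituting t = 2: j(2) = -498.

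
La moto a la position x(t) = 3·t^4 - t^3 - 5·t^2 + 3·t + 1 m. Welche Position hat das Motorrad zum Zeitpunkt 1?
Wir haben die Position x(t) = 3·t^4 - t^3 - 5·t^2 + 3·t + 1. Durch Einsetzen von t = 1: x(1) = 1.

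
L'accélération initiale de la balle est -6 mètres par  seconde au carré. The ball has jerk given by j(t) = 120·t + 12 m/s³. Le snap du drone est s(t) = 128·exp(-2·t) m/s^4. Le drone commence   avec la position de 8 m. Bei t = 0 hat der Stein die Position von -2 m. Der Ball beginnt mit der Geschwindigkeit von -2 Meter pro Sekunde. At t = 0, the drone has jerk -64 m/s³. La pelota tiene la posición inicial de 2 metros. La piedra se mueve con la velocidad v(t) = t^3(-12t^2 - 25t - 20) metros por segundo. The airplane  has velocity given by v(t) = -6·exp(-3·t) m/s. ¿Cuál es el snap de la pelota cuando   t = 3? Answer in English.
Starting from jerk j(t) = 120·t + 12, we take 1 derivative. Differentiating jerk, we get snap: s(t) = 120. From the given snap equation s(t) = 120, we substitute t = 3 to get s = 120.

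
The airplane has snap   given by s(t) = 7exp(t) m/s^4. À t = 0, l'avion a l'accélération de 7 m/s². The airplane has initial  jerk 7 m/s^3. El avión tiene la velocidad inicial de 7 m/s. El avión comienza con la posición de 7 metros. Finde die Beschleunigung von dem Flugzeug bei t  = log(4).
Um dies zu lösen, müssen wir 2 Stammfunktionen unserer Gleichung für den Snap s(t) = 7·exp(t) finden. Mit ∫s(t)dt und Anwendung von j(0) = 7, finden wir j(t) = 7·exp(t). Die Stammfunktion von dem Ruck, mit a(0) = 7, ergibt die Beschleunigung: a(t) = 7·exp(t). Wir haben die Beschleunigung a(t) = 7·exp(t). Durch Einsetzen von t = log(4): a(log(4)) = 28.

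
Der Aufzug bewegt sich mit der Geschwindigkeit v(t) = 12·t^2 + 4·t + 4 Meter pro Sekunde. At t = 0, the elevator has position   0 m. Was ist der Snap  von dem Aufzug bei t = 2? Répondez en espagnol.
Debemos derivar nuestra ecuación de la velocidad v(t) = 12·t^2 + 4·t + 4 3 veces. La derivada de la velocidad da la aceleración: a(t) = 24·t + 4. La derivada de la aceleración da la sacudida: j(t) = 24. La derivada de la sacudida da el snap: s(t) = 0. Usando s(t) = 0 y sustituyendo t = 2, encontramos s = 0.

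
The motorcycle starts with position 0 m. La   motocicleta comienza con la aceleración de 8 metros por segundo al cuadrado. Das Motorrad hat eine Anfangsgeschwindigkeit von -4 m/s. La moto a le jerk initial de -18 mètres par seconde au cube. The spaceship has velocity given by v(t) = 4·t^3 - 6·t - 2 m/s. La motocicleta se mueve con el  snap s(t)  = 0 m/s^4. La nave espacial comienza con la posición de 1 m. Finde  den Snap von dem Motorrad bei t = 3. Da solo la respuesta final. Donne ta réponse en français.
La réponse est 0.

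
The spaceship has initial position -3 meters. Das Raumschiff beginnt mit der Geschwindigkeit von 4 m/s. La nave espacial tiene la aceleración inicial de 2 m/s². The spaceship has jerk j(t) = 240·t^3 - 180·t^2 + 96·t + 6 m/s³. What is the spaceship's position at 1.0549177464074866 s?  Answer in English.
We must find the integral of our jerk equation j(t) = 240·t^3 - 180·t^2 + 96·t + 6 3 times. The integral of jerk, with a(0) = 2, gives acceleration: a(t) = 60·t^4 - 60·t^3 + 48·t^2 + 6·t + 2. The antiderivative of acceleration, with v(0) = 4, gives velocity: v(t) = 12·t^5 - 15·t^4 + 16·t^3 + 3·t^2 + 2·t + 4. Taking ∫v(t)dt and applying x(0) = -3, we find x(t) = 2·t^6 - 3·t^5 + 4·t^4 + t^3 + t^2 + 4·t - 3. From the given position equation x(t) = 2·t^6 - 3·t^5 + 4·t^4 + t^3 + t^2 + 4·t - 3, we substitute t = 1.0549177464074866 to get x = 7.29728664508445.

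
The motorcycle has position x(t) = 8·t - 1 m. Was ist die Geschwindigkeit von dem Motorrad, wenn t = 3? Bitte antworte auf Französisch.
Pour résoudre ceci, nous devons prendre 1 dérivée de notre équation de la position x(t) = 8·t - 1. La dérivée de la position donne la vitesse: v(t) = 8. De l'équation de la vitesse v(t) = 8, nous substituons t = 3 pour obtenir v = 8.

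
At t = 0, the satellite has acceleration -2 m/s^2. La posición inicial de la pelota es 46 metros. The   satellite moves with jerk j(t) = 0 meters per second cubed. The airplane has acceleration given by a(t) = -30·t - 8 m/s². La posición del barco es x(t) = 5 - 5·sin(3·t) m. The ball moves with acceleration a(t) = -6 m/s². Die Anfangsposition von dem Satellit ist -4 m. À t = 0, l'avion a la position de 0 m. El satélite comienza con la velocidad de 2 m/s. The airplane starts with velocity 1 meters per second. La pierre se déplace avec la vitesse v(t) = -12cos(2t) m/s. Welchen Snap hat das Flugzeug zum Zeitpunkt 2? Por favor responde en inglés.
We must differentiate our acceleration equation a(t) = -30·t - 8 2 times. Taking d/dt of a(t), we find j(t) = -30. Differentiating jerk, we get snap: s(t) = 0. From the given snap equation s(t) = 0, we substitute t = 2 to get s = 0.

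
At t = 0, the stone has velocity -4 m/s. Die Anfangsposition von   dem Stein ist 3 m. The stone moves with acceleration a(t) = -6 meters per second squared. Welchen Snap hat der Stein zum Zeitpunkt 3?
Wir müssen unsere Gleichung für die Beschleunigung a(t) = -6 2-mal ableiten. Mit d/dt von a(t) finden wir j(t) = 0. Durch Ableiten von dem Ruck erhalten wir den Snap: s(t) = 0. Wir haben den Snap s(t) = 0. Durch Einsetzen von t = 3: s(3) = 0.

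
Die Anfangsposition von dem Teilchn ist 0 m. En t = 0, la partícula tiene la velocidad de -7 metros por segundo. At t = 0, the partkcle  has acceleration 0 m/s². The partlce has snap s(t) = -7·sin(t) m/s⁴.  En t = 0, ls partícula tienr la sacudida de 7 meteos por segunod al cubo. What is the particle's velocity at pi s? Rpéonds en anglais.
To solve this, we need to take 3 integrals of our snap equation s(t) = -7·sin(t). The antiderivative of snap, with j(0) = 7, gives jerk: j(t) = 7·cos(t). Integrating jerk and using the initial condition a(0) = 0, we get a(t) = 7·sin(t). Finding the integral of a(t) and using v(0) = -7: v(t) = -7·cos(t). Using v(t) = -7·cos(t) and substituting t = pi, we find v = 7.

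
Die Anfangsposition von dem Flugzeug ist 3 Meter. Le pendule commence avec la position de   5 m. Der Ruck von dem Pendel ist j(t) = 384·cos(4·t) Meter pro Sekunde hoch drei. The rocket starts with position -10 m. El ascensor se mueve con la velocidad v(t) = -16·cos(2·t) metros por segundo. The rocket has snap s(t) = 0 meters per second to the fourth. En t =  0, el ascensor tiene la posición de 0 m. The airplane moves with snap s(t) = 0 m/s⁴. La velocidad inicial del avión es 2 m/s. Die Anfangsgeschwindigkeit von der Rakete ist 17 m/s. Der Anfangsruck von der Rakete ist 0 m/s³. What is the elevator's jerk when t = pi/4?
We must differentiate our velocity equation v(t) = -16·cos(2·t) 2 times. The derivative of velocity gives acceleration: a(t) = 32·sin(2·t). Differentiating acceleration, we get jerk: j(t) = 64·cos(2·t). We have jerk j(t) = 64·cos(2·t). Substituting t = pi/4: j(pi/4) = 0.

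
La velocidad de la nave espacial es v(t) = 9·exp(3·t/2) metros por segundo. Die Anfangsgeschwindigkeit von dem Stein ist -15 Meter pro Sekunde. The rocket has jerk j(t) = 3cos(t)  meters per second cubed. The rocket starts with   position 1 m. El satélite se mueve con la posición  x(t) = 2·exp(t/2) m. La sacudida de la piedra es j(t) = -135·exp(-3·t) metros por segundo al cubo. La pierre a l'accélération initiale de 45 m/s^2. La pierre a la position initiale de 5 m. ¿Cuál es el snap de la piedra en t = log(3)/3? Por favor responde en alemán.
Um dies zu lösen, müssen wir 1 Ableitung unserer Gleichung für den Ruck j(t) = -135·exp(-3·t) nehmen. Durch Ableiten von dem Ruck erhalten wir den Snap: s(t) = 405·exp(-3·t). Wir haben den Snap s(t) = 405·exp(-3·t). Durch Einsetzen von t = log(3)/3: s(log(3)/3) = 135.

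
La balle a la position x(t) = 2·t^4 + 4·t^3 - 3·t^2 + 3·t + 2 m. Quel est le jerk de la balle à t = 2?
Pour résoudre ceci, nous devons prendre 3 dérivées de notre équation de la position x(t) = 2·t^4 + 4·t^3 - 3·t^2 + 3·t + 2. En prenant d/dt de x(t), nous trouvons v(t) = 8·t^3 + 12·t^2 - 6·t + 3. La dérivée de la vitesse donne l'accélération: a(t) = 24·t^2 + 24·t - 6. En dérivant l'accélération, nous obtenons le jerk: j(t) = 48·t + 24. De l'équation du jerk j(t) = 48·t + 24, nous substituons t = 2 pour obtenir j = 120.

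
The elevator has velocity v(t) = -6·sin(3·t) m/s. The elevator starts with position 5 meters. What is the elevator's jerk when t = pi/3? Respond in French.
Pour résoudre ceci, nous devons prendre 2 dérivées de notre équation de la vitesse v(t) = -6·sin(3·t). En dérivant la vitesse, nous obtenons l'accélération: a(t) = -18·cos(3·t). En prenant d/dt de a(t), nous trouvons j(t) = 54·sin(3·t). En utilisant j(t) = 54·sin(3·t) et en substituant t = pi/3, nous trouvons j = 0.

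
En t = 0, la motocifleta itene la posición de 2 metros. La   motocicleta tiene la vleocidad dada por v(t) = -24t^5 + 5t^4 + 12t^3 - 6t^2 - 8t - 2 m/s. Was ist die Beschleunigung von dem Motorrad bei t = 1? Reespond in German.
Wir müssen unsere Gleichung für die Geschwindigkeit v(t) = -24·t^5 + 5·t^4 + 12·t^3 - 6·t^2 - 8·t - 2 1-mal ableiten. Durch Ableiten von der Geschwindigkeit erhalten wir die Beschleunigung: a(t) = -120·t^4 + 20·t^3 + 36·t^2 - 12·t - 8. Aus der Gleichung für die Beschleunigung a(t) = -120·t^4 + 20·t^3 + 36·t^2 - 12·t - 8, setzen wir t = 1 ein und erhalten a = -84.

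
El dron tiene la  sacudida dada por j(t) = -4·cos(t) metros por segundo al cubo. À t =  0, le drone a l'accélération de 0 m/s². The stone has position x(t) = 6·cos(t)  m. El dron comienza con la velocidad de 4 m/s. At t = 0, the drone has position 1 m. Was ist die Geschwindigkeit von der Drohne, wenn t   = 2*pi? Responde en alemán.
Wir müssen unsere Gleichung für den Ruck j(t) = -4·cos(t) 2-mal integrieren. Die Stammfunktion von dem Ruck, mit a(0) = 0, ergibt die Beschleunigung: a(t) = -4·sin(t). Das Integral von der Beschleunigung ist die Geschwindigkeit. Mit v(0) = 4 erhalten wir v(t) = 4·cos(t). Aus der Gleichung für die Geschwindigkeit v(t) = 4·cos(t), setzen wir t = 2*pi ein und erhalten v = 4.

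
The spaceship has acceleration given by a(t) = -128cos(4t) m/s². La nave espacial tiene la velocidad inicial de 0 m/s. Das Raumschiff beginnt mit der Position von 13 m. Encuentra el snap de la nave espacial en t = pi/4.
Partiendo de la aceleración a(t) = -128·cos(4·t), tomamos 2 derivadas. Tomando d/dt de a(t), encontramos j(t) = 512·sin(4·t). Tomando d/dt de j(t), encontramos s(t) = 2048·cos(4·t). Usando s(t) = 2048·cos(4·t) y sustituyendo t = pi/4, encontramos s = -2048.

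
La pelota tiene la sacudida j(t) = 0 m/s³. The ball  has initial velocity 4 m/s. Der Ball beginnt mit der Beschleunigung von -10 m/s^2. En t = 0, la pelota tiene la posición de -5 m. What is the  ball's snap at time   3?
Starting from jerk j(t) = 0, we take 1 derivative. The derivative of jerk gives snap: s(t) = 0. From the given snap equation s(t) = 0, we substitute t = 3 to get s = 0.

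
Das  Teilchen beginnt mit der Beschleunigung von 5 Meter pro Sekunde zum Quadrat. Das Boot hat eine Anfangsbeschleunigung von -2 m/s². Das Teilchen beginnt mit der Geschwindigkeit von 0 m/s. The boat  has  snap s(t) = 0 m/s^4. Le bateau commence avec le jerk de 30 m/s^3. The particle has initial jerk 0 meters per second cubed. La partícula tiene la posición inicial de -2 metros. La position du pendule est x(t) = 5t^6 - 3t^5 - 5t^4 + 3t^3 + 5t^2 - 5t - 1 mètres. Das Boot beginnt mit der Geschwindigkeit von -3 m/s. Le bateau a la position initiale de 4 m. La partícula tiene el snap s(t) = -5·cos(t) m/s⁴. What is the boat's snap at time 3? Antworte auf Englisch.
We have snap s(t) = 0. Substituting t = 3: s(3) = 0.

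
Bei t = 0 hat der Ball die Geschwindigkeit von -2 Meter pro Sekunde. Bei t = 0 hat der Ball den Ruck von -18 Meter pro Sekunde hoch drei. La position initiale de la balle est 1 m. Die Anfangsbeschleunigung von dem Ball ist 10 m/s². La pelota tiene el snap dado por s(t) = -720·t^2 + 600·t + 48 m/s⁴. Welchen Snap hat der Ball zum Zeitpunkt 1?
Aus der Gleichung für den Snap s(t) = -720·t^2 + 600·t + 48, setzen wir t = 1 ein und erhalten s = -72.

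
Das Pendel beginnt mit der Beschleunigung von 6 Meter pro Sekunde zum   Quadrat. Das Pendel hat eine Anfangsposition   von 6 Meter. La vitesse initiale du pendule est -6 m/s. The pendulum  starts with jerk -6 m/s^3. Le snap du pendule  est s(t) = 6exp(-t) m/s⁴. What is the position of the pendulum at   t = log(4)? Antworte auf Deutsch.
Wir müssen unsere Gleichung für den Snap s(t) = 6·exp(-t) 4-mal integrieren. Mit ∫s(t)dt und Anwendung von j(0) = -6, finden wir j(t) = -6·exp(-t). Das Integral von dem Ruck, mit a(0) = 6, ergibt die Beschleunigung: a(t) = 6·exp(-t). Das Integral von der Beschleunigung ist die Geschwindigkeit. Mit v(0) = -6 erhalten wir v(t) = -6·exp(-t). Durch Integration von der Geschwindigkeit und Verwendung der Anfangsbedingung x(0) = 6, erhalten wir x(t) = 6·exp(-t). Aus der Gleichung für die Position x(t) = 6·exp(-t), setzen wir t = log(4) ein und erhalten x = 3/2.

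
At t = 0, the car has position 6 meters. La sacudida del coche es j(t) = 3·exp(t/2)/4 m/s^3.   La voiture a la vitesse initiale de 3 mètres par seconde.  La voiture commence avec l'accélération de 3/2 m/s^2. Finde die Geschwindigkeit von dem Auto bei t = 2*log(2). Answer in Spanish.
Para resolver esto, necesitamos tomar 2 integrales de nuestra ecuación de la sacudida j(t) = 3·exp(t/2)/4. La antiderivada de la sacudida es la aceleración. Usando a(0) = 3/2, obtenemos a(t) = 3·exp(t/2)/2. La antiderivada de la aceleración es la velocidad. Usando v(0) = 3, obtenemos v(t) = 3·exp(t/2). De la ecuación de la velocidad v(t) = 3·exp(t/2), sustituimos t = 2*log(2) para obtener v = 6.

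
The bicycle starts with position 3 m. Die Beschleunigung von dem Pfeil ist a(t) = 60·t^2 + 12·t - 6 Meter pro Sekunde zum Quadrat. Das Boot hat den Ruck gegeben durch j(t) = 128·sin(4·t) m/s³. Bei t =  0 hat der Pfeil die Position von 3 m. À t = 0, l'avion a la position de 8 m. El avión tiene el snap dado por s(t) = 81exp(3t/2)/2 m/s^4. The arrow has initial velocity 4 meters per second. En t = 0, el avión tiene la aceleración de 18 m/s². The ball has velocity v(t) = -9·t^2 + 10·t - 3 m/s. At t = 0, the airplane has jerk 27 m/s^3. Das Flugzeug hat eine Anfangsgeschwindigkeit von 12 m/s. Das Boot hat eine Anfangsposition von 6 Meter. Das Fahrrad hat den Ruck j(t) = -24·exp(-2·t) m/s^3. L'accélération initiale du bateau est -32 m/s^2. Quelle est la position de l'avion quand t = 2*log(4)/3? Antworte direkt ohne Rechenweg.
x(2*log(4)/3) = 32.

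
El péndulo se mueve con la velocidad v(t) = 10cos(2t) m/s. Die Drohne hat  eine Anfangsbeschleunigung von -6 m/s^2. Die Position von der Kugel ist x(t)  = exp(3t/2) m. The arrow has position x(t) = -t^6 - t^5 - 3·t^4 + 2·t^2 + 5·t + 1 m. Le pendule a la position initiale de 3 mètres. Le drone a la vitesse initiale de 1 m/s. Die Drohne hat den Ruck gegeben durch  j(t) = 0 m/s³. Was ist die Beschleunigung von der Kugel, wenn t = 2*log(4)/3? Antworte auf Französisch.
Nous devons dériver notre équation de la position x(t) = exp(3·t/2) 2 fois. La dérivée de la position donne la vitesse: v(t) = 3·exp(3·t/2)/2. La dérivée de la vitesse donne l'accélération: a(t) = 9·exp(3·t/2)/4. En utilisant a(t) = 9·exp(3·t/2)/4 et en substituant t = 2*log(4)/3, nous trouvons a = 9.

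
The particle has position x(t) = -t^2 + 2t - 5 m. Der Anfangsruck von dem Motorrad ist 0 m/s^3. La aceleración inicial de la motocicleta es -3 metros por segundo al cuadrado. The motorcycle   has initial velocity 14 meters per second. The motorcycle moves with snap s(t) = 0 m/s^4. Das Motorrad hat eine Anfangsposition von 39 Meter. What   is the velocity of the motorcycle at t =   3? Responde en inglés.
To solve this, we need to take 3 integrals of our snap equation s(t) = 0. Taking ∫s(t)dt and applying j(0) = 0, we find j(t) = 0. Taking ∫j(t)dt and applying a(0) = -3, we find a(t) = -3. Taking ∫a(t)dt and applying v(0) = 14, we find v(t) = 14 - 3·t. Using v(t) = 14 - 3·t and substituting t = 3, we find v = 5.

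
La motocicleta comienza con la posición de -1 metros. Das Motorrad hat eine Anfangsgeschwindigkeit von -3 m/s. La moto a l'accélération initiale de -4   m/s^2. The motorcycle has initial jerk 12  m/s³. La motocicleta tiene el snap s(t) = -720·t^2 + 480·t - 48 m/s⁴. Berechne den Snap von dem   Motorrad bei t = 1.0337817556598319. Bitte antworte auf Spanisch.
Tenemos el snap s(t) = -720·t^2 + 480·t - 48. Sustituyendo t = 1.0337817556598319: s(1.0337817556598319) = -321.252154484570.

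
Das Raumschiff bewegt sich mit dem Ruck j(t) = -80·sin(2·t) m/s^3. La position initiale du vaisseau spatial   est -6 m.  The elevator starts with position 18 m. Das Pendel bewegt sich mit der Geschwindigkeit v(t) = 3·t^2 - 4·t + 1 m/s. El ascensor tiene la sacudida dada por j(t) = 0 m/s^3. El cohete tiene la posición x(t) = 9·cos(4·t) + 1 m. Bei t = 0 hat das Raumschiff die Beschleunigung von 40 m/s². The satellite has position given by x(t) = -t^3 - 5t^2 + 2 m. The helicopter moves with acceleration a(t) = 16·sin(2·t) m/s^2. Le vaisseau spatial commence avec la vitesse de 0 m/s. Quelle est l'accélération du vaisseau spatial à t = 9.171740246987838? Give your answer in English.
Starting from jerk j(t) = -80·sin(2·t), we take 1 integral. Taking ∫j(t)dt and applying a(0) = 40, we find a(t) = 40·cos(2·t). We have acceleration a(t) = 40·cos(2·t). Substituting t = 9.171740246987838: a(9.171740246987838) = 34.9861467432362.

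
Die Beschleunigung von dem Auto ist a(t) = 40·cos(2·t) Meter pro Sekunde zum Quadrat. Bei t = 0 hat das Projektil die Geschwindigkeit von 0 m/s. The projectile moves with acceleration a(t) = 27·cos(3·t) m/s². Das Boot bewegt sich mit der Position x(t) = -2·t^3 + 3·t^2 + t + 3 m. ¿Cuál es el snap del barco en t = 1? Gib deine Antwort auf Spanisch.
Partiendo de la posición x(t) = -2·t^3 + 3·t^2 + t + 3, tomamos 4 derivadas. La derivada de la posición da la velocidad: v(t) = -6·t^2 + 6·t + 1. La derivada de la velocidad da la aceleración: a(t) = 6 - 12·t. Tomando d/dt de a(t), encontramos j(t) = -12. Tomando d/dt de j(t), encontramos s(t) = 0. Tenemos el snap s(t) = 0. Sustituyendo t = 1: s(1) = 0.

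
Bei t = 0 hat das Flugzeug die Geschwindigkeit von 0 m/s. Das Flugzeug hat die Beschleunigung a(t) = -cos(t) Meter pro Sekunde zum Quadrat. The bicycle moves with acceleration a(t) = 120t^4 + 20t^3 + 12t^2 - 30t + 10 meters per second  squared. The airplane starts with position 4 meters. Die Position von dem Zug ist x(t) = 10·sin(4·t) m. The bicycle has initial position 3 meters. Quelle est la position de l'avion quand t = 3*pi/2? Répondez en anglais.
We need to integrate our acceleration equation a(t) = -cos(t) 2 times. The integral of acceleration is velocity. Using v(0) = 0, we get v(t) = -sin(t). The integral of velocity, with x(0) = 4, gives position: x(t) = cos(t) + 3. From the given position equation x(t) = cos(t) + 3, we substitute t = 3*pi/2 to get x = 3.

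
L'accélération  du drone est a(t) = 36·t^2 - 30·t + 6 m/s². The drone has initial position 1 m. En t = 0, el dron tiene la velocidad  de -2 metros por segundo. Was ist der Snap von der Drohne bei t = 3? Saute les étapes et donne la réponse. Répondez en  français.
La réponse est 72.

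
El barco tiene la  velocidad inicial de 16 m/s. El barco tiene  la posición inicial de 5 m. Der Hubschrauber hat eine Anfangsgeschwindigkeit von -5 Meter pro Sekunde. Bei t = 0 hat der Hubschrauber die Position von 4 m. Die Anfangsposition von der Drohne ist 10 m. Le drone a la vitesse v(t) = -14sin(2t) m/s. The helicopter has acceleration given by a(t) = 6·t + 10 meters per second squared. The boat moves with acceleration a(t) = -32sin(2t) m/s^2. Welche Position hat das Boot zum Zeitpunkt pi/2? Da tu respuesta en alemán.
Wir müssen unsere Gleichung für die Beschleunigung a(t) = -32·sin(2·t) 2-mal integrieren. Mit ∫a(t)dt und Anwendung von v(0) = 16, finden wir v(t) = 16·cos(2·t). Mit ∫v(t)dt und Anwendung von x(0) = 5, finden wir x(t) = 8·sin(2·t) + 5. Wir haben die Position x(t) = 8·sin(2·t) + 5. Durch Einsetzen von t = pi/2: x(pi/2) = 5.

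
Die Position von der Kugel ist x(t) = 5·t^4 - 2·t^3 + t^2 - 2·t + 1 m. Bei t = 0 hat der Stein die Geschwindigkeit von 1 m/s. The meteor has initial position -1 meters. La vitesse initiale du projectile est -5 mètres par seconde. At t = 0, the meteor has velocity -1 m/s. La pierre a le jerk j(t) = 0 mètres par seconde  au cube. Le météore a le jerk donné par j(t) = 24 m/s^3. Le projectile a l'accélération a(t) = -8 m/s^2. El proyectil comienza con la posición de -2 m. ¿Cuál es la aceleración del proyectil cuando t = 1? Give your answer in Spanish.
Usando a(t) = -8 y sustituyendo t = 1, encontramos a = -8.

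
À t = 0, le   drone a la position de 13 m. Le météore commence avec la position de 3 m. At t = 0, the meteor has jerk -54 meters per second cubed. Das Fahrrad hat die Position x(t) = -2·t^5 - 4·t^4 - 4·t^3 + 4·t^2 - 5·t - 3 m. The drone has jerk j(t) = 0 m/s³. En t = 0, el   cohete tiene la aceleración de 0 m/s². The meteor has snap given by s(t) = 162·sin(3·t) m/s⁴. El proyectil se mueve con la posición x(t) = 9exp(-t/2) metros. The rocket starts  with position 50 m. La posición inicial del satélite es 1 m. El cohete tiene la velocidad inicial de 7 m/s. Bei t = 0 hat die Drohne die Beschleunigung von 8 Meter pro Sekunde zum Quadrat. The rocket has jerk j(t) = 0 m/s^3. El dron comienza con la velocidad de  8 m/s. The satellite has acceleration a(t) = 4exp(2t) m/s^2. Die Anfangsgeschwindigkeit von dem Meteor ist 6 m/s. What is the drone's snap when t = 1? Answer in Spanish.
Para resolver esto, necesitamos tomar 1 derivada de nuestra ecuación de la sacudida j(t) = 0. Derivando la sacudida, obtenemos el snap: s(t) = 0. Usando s(t) = 0 y sustituyendo t = 1, encontramos s = 0.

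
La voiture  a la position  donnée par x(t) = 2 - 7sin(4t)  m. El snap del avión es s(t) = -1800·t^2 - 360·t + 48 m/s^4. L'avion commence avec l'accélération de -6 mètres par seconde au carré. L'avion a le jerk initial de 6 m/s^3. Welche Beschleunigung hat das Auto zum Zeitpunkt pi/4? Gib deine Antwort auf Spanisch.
Para resolver esto, necesitamos tomar 2 derivadas de nuestra ecuación de la posición x(t) = 2 - 7·sin(4·t). Tomando d/dt de x(t), encontramos v(t) = -28·cos(4·t). Derivando la velocidad, obtenemos la aceleración: a(t) = 112·sin(4·t). Tenemos la aceleración a(t) = 112·sin(4·t). Sustituyendo t = pi/4: a(pi/4) = 0.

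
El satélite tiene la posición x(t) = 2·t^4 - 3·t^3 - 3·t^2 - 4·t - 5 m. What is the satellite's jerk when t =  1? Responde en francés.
En partant de la position x(t) = 2·t^4 - 3·t^3 - 3·t^2 - 4·t - 5, nous prenons 3 dérivées. En dérivant la position, nous obtenons la vitesse: v(t) = 8·t^3 - 9·t^2 - 6·t - 4. La dérivée de la vitesse donne l'accélération: a(t) = 24·t^2 - 18·t - 6. En dérivant l'accélération, nous obtenons le jerk: j(t) = 48·t - 18. De l'équation du jerk j(t) = 48·t - 18, nous substituons t = 1 pour obtenir j = 30.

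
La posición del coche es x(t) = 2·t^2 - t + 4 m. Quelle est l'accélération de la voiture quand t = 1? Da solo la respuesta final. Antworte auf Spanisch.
La respuesta es 4.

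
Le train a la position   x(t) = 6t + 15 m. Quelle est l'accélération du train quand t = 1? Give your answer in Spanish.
Para resolver esto, necesitamos tomar 2 derivadas de nuestra ecuación de la posición x(t) = 6·t + 15. Tomando d/dt de x(t), encontramos v(t) = 6. Derivando la velocidad, obtenemos la aceleración: a(t) = 0. Tenemos la aceleración a(t) = 0. Sustituyendo t = 1: a(1) = 0.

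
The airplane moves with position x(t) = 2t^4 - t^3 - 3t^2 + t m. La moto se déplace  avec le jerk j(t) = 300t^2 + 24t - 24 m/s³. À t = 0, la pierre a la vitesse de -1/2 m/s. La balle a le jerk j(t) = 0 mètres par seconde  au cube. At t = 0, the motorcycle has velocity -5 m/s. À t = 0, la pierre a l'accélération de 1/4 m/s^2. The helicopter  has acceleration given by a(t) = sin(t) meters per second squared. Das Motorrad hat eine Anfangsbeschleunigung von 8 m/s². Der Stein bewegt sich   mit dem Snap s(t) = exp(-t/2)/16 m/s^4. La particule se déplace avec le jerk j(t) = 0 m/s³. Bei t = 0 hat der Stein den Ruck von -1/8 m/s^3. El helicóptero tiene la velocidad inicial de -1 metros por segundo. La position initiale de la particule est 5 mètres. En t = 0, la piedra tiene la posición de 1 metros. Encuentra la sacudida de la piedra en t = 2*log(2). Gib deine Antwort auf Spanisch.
Necesitamos integrar nuestra ecuación del snap s(t) = exp(-t/2)/16 1 vez. La antiderivada del snap es la sacudida. Usando j(0) = -1/8, obtenemos j(t) = -exp(-t/2)/8. De la ecuación de la sacudida j(t) = -exp(-t/2)/8, sustituimos t = 2*log(2) para obtener j = -1/16.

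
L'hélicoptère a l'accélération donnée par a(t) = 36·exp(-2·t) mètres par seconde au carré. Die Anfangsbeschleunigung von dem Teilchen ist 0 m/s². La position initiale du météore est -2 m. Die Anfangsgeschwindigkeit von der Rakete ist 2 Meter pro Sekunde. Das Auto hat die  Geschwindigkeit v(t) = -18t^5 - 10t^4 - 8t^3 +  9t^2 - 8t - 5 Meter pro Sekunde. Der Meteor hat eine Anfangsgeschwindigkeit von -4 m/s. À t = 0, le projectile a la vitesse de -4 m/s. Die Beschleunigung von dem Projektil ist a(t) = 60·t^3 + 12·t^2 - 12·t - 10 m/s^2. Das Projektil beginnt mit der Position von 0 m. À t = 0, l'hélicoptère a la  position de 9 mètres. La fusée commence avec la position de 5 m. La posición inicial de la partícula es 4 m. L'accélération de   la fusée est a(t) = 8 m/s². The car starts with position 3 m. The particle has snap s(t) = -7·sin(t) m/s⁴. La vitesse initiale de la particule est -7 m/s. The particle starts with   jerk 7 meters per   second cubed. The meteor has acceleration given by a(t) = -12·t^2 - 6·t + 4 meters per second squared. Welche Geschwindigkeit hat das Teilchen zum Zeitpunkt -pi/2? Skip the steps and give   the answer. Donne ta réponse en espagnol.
v(-pi/2) = 0.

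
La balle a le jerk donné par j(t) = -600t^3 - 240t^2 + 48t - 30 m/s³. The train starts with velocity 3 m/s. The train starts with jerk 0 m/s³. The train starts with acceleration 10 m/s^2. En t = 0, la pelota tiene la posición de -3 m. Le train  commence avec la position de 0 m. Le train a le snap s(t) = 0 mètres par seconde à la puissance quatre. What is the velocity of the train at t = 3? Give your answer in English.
To solve this, we need to take 3 integrals of our snap equation s(t) = 0. Finding the antiderivative of s(t) and using j(0) = 0: j(t) = 0. Finding the integral of j(t) and using a(0) = 10: a(t) = 10. Finding the integral of a(t) and using v(0) = 3: v(t) = 10·t + 3. We have velocity v(t) = 10·t + 3. Substituting t = 3: v(3) = 33.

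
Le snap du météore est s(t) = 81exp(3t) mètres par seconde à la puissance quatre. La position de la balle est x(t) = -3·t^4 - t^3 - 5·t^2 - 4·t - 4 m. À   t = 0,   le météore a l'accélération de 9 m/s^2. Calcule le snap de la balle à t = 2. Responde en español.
Debemos derivar nuestra ecuación de la posición x(t) = -3·t^4 - t^3 - 5·t^2 - 4·t - 4 4 veces. Tomando d/dt de x(t), encontramos v(t) = -12·t^3 - 3·t^2 - 10·t - 4. Derivando la velocidad, obtenemos la aceleración: a(t) = -36·t^2 - 6·t - 10. La derivada de la aceleración da la sacudida: j(t) = -72·t - 6. Tomando d/dt de j(t), encontramos s(t) = -72. Tenemos el snap s(t) = -72. Sustituyendo t = 2: s(2) = -72.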